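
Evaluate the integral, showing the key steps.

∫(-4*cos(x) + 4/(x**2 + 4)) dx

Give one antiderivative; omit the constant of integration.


Step 1. Rewrite: now ∫(4/(x**2 + 4)) dx + ∫(-4*cos(x)) dx.
Step 2. Evaluate the standard form: now -4*sin(x) + ∫(4/(x**2 + 4)) dx.
Step 3. Evaluate the standard form: now -4*sin(x) + 2*atan(x/2).
Answer: -4*sin(x) + 2*atan(x/2).


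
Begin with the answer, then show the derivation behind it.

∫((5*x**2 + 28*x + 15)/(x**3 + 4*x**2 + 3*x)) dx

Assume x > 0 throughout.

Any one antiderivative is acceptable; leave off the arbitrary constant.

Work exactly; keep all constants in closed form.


The answer is 5*log(x) + 4*log(x + 1) - 4*log(x + 3).
Step 1. Decompose ∫((5*x**2 + 28*x + 15)/(x**3 + 4*x**2 + 3*x)) dx by partial fractions, (5*x**2 + 28*x + 15)/(x**3 + 4*x**2 + 3*x) = -4/(x + 3) + 4/(x + 1) + 5/x: now ∫(5/x) dx + ∫(4/(x + 1)) dx + ∫(-4/(x + 3)) dx.
Step 2. Evaluate the standard form [assuming x > 0]: now 5*log(x) + ∫(4/(x + 1)) dx + ∫(-4/(x + 3)) dx.
Step 3. Evaluate the standard form [assuming x > -3]: now 5*log(x) - 4*log(x + 3) + ∫(4/(x + 1)) dx.
Step 4. Evaluate the standard form [assuming x > -1]: now 5*log(x) + 4*log(x + 1) - 4*log(x + 3).
Answer: 5*log(x) + 4*log(x + 1) - 4*log(x + 3).


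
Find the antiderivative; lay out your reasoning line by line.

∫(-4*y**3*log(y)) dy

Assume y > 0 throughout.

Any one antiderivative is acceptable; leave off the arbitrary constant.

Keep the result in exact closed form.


Step 1. Integrate ∫(-4*y**3*log(y)) dy by parts with u = log(y), dv = (-4*y**3) dy, so v = -y**4 [assuming y > 0]: now -y**4*log(y) + ∫(y**3) dy.
Step 2. Evaluate the standard form: now -y**4*log(y) + y**4/4.
Answer: -y**4*log(y) + y**4/4.


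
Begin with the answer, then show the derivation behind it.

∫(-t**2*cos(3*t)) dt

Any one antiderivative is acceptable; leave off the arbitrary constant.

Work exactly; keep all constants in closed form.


The answer is -t**2*sin(3*t)/3 - 2*t*cos(3*t)/9 + 2*sin(3*t)/27.
Step 1. Integrate ∫(-t**2*cos(3*t)) dt by parts with u = t**2, dv = (-cos(3*t)) dt, so v = -sin(3*t)/3: now -t**2*sin(3*t)/3 + ∫(2*t*sin(3*t)/3) dt.
Step 2. Integrate ∫(2*t*sin(3*t)/3) dt by parts with u = t, dv = (2*sin(3*t)/3) dt, so v = -2*cos(3*t)/9: now -t**2*sin(3*t)/3 - 2*t*cos(3*t)/9 + ∫(2*cos(3*t)/9) dt.
Step 3. Evaluate the standard form: now -t**2*sin(3*t)/3 - 2*t*cos(3*t)/9 + 2*sin(3*t)/27.
Answer: -t**2*sin(3*t)/3 - 2*t*cos(3*t)/9 + 2*sin(3*t)/27.


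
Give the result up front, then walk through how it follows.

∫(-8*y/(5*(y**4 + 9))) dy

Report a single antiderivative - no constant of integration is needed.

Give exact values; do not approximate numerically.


The answer is -4*atan(y**2/3)/15.
Step 1. Substitute u = y**2, turning ∫(-8*y/(5*(y**4 + 9))) dy into ∫(-4/(5*(u**2 + 9))) du: now ∫(-4/(5*(u**2 + 9))) du.
Step 2. Evaluate the standard form: now -4*atan(u/3)/15.
Step 3. Substitute back u = y**2: now -4*atan(y**2/3)/15.
Answer: -4*atan(y**2/3)/15.


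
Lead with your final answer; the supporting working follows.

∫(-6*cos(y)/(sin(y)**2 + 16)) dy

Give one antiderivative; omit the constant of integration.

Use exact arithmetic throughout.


The answer is -3*atan(sin(y)/4)/2.
Step 1. Substitute u = sin(y), turning ∫(-6*cos(y)/(sin(y)**2 + 16)) dy into ∫(-6/(u**2 + 16)) du: now ∫(-6/(u**2 + 16)) du.
Step 2. Evaluate the standard form: now -3*atan(u/4)/2.
Step 3. Substitute back u = sin(y): now -3*atan(sin(y)/4)/2.
Answer: -3*atan(sin(y)/4)/2.


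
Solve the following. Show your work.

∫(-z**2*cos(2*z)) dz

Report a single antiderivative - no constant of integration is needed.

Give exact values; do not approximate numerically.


Step 1. Integrate ∫(-z**2*cos(2*z)) dz by parts with u = z**2, dv = (-cos(2*z)) dz, so v = -sin(2*z)/2: now -z**2*sin(2*z)/2 + ∫(z*sin(2*z)) dz.
Step 2. Integrate ∫(z*sin(2*z)) dz by parts with u = z, dv = (sin(2*z)) dz, so v = -cos(2*z)/2: now -z**2*sin(2*z)/2 - z*cos(2*z)/2 + ∫(cos(2*z)/2) dz.
Step 3. Evaluate the standard form: now -z**2*sin(2*z)/2 - z*cos(2*z)/2 + sin(2*z)/4.
Answer: -z**2*sin(2*z)/2 - z*cos(2*z)/2 + sin(2*z)/4.


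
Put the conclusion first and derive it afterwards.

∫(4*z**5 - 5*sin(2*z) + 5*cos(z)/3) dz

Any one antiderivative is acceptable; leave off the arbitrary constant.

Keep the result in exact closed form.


The answer is 2*z**6/3 + 5*sin(z)/3 + 5*cos(2*z)/2.
Step 1. Rewrite: now ∫(4*z**5) dz + ∫(-5*sin(2*z)) dz + ∫(5*cos(z)/3) dz.
Step 2. Evaluate the standard form: now 5*cos(2*z)/2 + ∫(4*z**5) dz + ∫(5*cos(z)/3) dz.
Step 3. Evaluate the standard form: now 2*z**6/3 + 5*cos(2*z)/2 + ∫(5*cos(z)/3) dz.
Step 4. Evaluate the standard form: now 2*z**6/3 + 5*sin(z)/3 + 5*cos(2*z)/2.
Answer: 2*z**6/3 + 5*sin(z)/3 + 5*cos(2*z)/2.


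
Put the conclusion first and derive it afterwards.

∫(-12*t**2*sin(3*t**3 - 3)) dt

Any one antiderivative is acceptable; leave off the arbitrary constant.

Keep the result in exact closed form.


The answer is 4*cos(3*t**3 - 3)/3.
Step 1. Substitute u = t**3 - 1, turning ∫(-12*t**2*sin(3*t**3 - 3)) dt into ∫(-4*sin(3*u)) du: now ∫(-4*sin(3*u)) du.
Step 2. Evaluate the standard form: now 4*cos(3*u)/3.
Step 3. Substitute back u = t**3 - 1: now 4*cos(3*t**3 - 3)/3.
Answer: 4*cos(3*t**3 - 3)/3.


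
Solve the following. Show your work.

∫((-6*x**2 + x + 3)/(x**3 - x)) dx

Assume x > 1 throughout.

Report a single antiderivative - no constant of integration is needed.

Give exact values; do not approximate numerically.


Step 1. Decompose ∫((-6*x**2 + x + 3)/(x**3 - x)) dx by partial fractions, (-6*x**2 + x + 3)/(x**3 - x) = -2/(x + 1) - 1/(x - 1) - 3/x: now ∫(-3/x) dx + ∫(-1/(x - 1)) dx + ∫(-2/(x + 1)) dx.
Step 2. Evaluate the standard form [assuming x > 0]: now -3*log(x) + ∫(-1/(x - 1)) dx + ∫(-2/(x + 1)) dx.
Step 3. Evaluate the standard form [assuming x > 1]: now -3*log(x) - log(x - 1) + ∫(-2/(x + 1)) dx.
Step 4. Evaluate the standard form [assuming x > -1]: now -3*log(x) - log(x - 1) - 2*log(x + 1).
Answer: -3*log(x) - log(x - 1) - 2*log(x + 1).


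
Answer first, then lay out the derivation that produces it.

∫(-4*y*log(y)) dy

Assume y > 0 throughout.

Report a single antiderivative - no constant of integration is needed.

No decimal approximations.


The answer is -2*y**2*log(y) + y**2.
Step 1. Integrate ∫(-4*y*log(y)) dy by parts with u = log(y), dv = (-4*y) dy, so v = -2*y**2 [assuming y > 0]: now -2*y**2*log(y) + ∫(2*y) dy.
Step 2. Evaluate the standard form: now -2*y**2*log(y) + y**2.
Answer: -2*y**2*log(y) + y**2.


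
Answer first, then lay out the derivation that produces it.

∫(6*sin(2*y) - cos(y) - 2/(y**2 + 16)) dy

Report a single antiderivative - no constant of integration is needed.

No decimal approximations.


The answer is -sin(y) - 3*cos(2*y) - atan(y/4)/2.
Step 1. Rewrite: now ∫(-2/(y**2 + 16)) dy + ∫(6*sin(2*y)) dy + ∫(-cos(y)) dy.
Step 2. Evaluate the standard form: now -sin(y) + ∫(-2/(y**2 + 16)) dy + ∫(6*sin(2*y)) dy.
Step 3. Evaluate the standard form: now -sin(y) - atan(y/4)/2 + ∫(6*sin(2*y)) dy.
Step 4. Evaluate the standard form: now -sin(y) - 3*cos(2*y) - atan(y/4)/2.
Answer: -sin(y) - 3*cos(2*y) - atan(y/4)/2.


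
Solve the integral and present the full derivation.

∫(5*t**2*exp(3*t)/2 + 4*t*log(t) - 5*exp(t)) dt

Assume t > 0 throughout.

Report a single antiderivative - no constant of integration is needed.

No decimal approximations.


Step 1. Rewrite: now ∫(4*t*log(t)) dt + ∫(5*t**2*exp(3*t)/2) dt + ∫(-5*exp(t)) dt.
Step 2. Integrate ∫(5*t**2*exp(3*t)/2) dt by parts with u = t**2, dv = (5*exp(3*t)/2) dt, so v = 5*exp(3*t)/6: now 5*t**2*exp(3*t)/6 + ∫(-5*t*exp(3*t)/3) dt + ∫(4*t*log(t)) dt + ∫(-5*exp(t)) dt.
Step 3. Integrate ∫(-5*t*exp(3*t)/3) dt by parts with u = t, dv = (-5*exp(3*t)/3) dt, so v = -5*exp(3*t)/9: now 5*t**2*exp(3*t)/6 - 5*t*exp(3*t)/9 + ∫(4*t*log(t)) dt + ∫(-5*exp(t)) dt + ∫(5*exp(3*t)/9) dt.
Step 4. Evaluate the standard form: now 5*t**2*exp(3*t)/6 - 5*t*exp(3*t)/9 + 5*exp(3*t)/27 + ∫(4*t*log(t)) dt + ∫(-5*exp(t)) dt.
Step 5. Evaluate the standard form: now 5*t**2*exp(3*t)/6 - 5*t*exp(3*t)/9 + 5*exp(3*t)/27 - 5*exp(t) + ∫(4*t*log(t)) dt.
Step 6. Integrate ∫(4*t*log(t)) dt by parts with u = log(t), dv = (4*t) dt, so v = 2*t**2 [assuming t > 0]: now 5*t**2*exp(3*t)/6 + 2*t**2*log(t) - 5*t*exp(3*t)/9 + 5*exp(3*t)/27 - 5*exp(t) + ∫(-2*t) dt.
Step 7. Evaluate the standard form: now 5*t**2*exp(3*t)/6 + 2*t**2*log(t) - t**2 - 5*t*exp(3*t)/9 + 5*exp(3*t)/27 - 5*exp(t).
Answer: 5*t**2*exp(3*t)/6 + 2*t**2*log(t) - t**2 - 5*t*exp(3*t)/9 + 5*exp(3*t)/27 - 5*exp(t).


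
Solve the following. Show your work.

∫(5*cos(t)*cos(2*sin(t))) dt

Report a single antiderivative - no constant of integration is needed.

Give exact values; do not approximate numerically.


Step 1. Substitute u = sin(t), turning ∫(5*cos(t)*cos(2*sin(t))) dt into ∫(5*cos(2*u)) du: now ∫(5*cos(2*u)) du.
Step 2. Evaluate the standard form: now 5*sin(2*u)/2.
Step 3. Substitute back u = sin(t): now 5*sin(2*sin(t))/2.
Answer: 5*sin(2*sin(t))/2.


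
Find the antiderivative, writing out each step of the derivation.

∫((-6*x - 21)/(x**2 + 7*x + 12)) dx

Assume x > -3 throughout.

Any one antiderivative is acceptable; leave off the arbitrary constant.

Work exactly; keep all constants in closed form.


Step 1. Decompose ∫((-6*x - 21)/(x**2 + 7*x + 12)) dx by partial fractions, (-6*x - 21)/(x**2 + 7*x + 12) = -3/(x + 4) - 3/(x + 3): now ∫(-3/(x + 3)) dx + ∫(-3/(x + 4)) dx.
Step 2. Evaluate the standard form [assuming x > -4]: now -3*log(x + 4) + ∫(-3/(x + 3)) dx.
Step 3. Evaluate the standard form [assuming x > -3]: now -3*log(x + 3) - 3*log(x + 4).
Answer: -3*log(x + 3) - 3*log(x + 4).


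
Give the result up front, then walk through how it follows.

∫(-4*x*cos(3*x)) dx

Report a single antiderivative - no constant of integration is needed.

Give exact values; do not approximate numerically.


The answer is -4*x*sin(3*x)/3 - 4*cos(3*x)/9.
Step 1. Integrate ∫(-4*x*cos(3*x)) dx by parts with u = x, dv = (-4*cos(3*x)) dx, so v = -4*sin(3*x)/3: now -4*x*sin(3*x)/3 + ∫(4*sin(3*x)/3) dx.
Step 2. Evaluate the standard form: now -4*x*sin(3*x)/3 - 4*cos(3*x)/9.
Answer: -4*x*sin(3*x)/3 - 4*cos(3*x)/9.


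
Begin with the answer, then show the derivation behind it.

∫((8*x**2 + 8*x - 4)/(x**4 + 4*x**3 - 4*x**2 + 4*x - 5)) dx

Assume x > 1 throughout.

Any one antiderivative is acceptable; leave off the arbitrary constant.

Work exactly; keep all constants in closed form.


The answer is log(x - 1) - log(x + 5) + 2*atan(x).
Step 1. Decompose ∫((8*x**2 + 8*x - 4)/(x**4 + 4*x**3 - 4*x**2 + 4*x - 5)) dx by partial fractions, (8*x**2 + 8*x - 4)/(x**4 + 4*x**3 - 4*x**2 + 4*x - 5) = 2/(x**2 + 1) - 1/(x + 5) + 1/(x - 1): now ∫(1/(x - 1)) dx + ∫(-1/(x + 5)) dx + ∫(2/(x**2 + 1)) dx.
Step 2. Evaluate the standard form [assuming x > 1]: now log(x - 1) + ∫(-1/(x + 5)) dx + ∫(2/(x**2 + 1)) dx.
Step 3. Evaluate the standard form [assuming x > -5]: now log(x - 1) - log(x + 5) + ∫(2/(x**2 + 1)) dx.
Step 4. Evaluate the standard form: now log(x - 1) - log(x + 5) + 2*atan(x).
Answer: log(x - 1) - log(x + 5) + 2*atan(x).


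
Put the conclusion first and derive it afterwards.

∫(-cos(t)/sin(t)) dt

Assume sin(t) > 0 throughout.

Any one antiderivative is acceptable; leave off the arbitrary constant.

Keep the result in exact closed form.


The answer is -log(sin(t)).
Step 1. Substitute u = sin(t), turning ∫(-cos(t)/sin(t)) dt into ∫(-1/u) du: now ∫(-1/u) du.
Step 2. Evaluate the standard form [assuming u > 0]: now -log(u).
Step 3. Substitute back u = sin(t): now -log(sin(t)).
Answer: -log(sin(t)).


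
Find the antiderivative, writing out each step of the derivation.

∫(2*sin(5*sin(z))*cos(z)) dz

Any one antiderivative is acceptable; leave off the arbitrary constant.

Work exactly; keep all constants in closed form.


Step 1. Substitute u = sin(z), turning ∫(2*sin(5*sin(z))*cos(z)) dz into ∫(2*sin(5*u)) du: now ∫(2*sin(5*u)) du.
Step 2. Evaluate the standard form: now -2*cos(5*u)/5.
Step 3. Substitute back u = sin(z): now -2*cos(5*sin(z))/5.
Answer: -2*cos(5*sin(z))/5.


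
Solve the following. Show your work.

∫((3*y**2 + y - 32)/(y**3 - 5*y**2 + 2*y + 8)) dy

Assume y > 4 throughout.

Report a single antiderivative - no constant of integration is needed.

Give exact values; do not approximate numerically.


Step 1. Decompose ∫((3*y**2 + y - 32)/(y**3 - 5*y**2 + 2*y + 8)) dy by partial fractions, (3*y**2 + y - 32)/(y**3 - 5*y**2 + 2*y + 8) = -2/(y + 1) + 3/(y - 2) + 2/(y - 4): now ∫(2/(y - 4)) dy + ∫(3/(y - 2)) dy + ∫(-2/(y + 1)) dy.
Step 2. Evaluate the standard form [assuming y > 4]: now 2*log(y - 4) + ∫(3/(y - 2)) dy + ∫(-2/(y + 1)) dy.
Step 3. Evaluate the standard form [assuming y > 2]: now 2*log(y - 4) + 3*log(y - 2) + ∫(-2/(y + 1)) dy.
Step 4. Evaluate the standard form [assuming y > -1]: now 2*log(y - 4) + 3*log(y - 2) - 2*log(y + 1).
Answer: 2*log(y - 4) + 3*log(y - 2) - 2*log(y + 1).


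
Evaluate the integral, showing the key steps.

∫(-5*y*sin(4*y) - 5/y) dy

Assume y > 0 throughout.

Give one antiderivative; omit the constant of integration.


Step 1. Rewrite: now ∫(-5/y) dy + ∫(-5*y*sin(4*y)) dy.
Step 2. Integrate ∫(-5*y*sin(4*y)) dy by parts with u = y, dv = (-5*sin(4*y)) dy, so v = 5*cos(4*y)/4: now 5*y*cos(4*y)/4 + ∫(-5/y) dy + ∫(-5*cos(4*y)/4) dy.
Step 3. Evaluate the standard form: now 5*y*cos(4*y)/4 - 5*sin(4*y)/16 + ∫(-5/y) dy.
Step 4. Evaluate the standard form [assuming y > 0]: now 5*y*cos(4*y)/4 - 5*log(y) - 5*sin(4*y)/16.
Answer: 5*y*cos(4*y)/4 - 5*log(y) - 5*sin(4*y)/16.


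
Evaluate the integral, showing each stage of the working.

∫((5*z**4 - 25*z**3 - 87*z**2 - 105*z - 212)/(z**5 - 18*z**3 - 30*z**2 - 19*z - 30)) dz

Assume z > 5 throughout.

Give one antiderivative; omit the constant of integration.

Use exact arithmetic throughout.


Step 1. Decompose ∫((5*z**4 - 25*z**3 - 87*z**2 - 105*z - 212)/(z**5 - 18*z**3 - 30*z**2 - 19*z - 30)) dz by partial fractions, (5*z**4 - 25*z**3 - 87*z**2 - 105*z - 212)/(z**5 - 18*z**3 - 30*z**2 - 19*z - 30) = 4/(z**2 + 1) + 5/(z + 3) + 2/(z + 2) - 2/(z - 5): now ∫(-2/(z - 5)) dz + ∫(2/(z + 2)) dz + ∫(5/(z + 3)) dz + ∫(4/(z**2 + 1)) dz.
Step 2. Evaluate the standard form [assuming z > -3]: now 5*log(z + 3) + ∫(-2/(z - 5)) dz + ∫(2/(z + 2)) dz + ∫(4/(z**2 + 1)) dz.
Step 3. Evaluate the standard form [assuming z > 5]: now -2*log(z - 5) + 5*log(z + 3) + ∫(2/(z + 2)) dz + ∫(4/(z**2 + 1)) dz.
Step 4. Evaluate the standard form [assuming z > -2]: now -2*log(z - 5) + 2*log(z + 2) + 5*log(z + 3) + ∫(4/(z**2 + 1)) dz.
Step 5. Evaluate the standard form: now -2*log(z - 5) + 2*log(z + 2) + 5*log(z + 3) + 4*atan(z).
Answer: -2*log(z - 5) + 2*log(z + 2) + 5*log(z + 3) + 4*atan(z).


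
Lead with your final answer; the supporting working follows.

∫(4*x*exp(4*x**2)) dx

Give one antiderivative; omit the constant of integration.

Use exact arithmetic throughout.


The answer is exp(4*x**2)/2.
Step 1. Substitute u = x**2, turning ∫(4*x*exp(4*x**2)) dx into ∫(2*exp(4*u)) du: now ∫(2*exp(4*u)) du.
Step 2. Evaluate the standard form: now exp(4*u)/2.
Step 3. Substitute back u = x**2: now exp(4*x**2)/2.
Answer: exp(4*x**2)/2.


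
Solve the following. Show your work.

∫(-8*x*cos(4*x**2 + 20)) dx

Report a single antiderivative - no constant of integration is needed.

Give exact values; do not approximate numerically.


Step 1. Substitute u = x**2 + 5, turning ∫(-8*x*cos(4*x**2 + 20)) dx into ∫(-4*cos(4*u)) du: now ∫(-4*cos(4*u)) du.
Step 2. Evaluate the standard form: now -sin(4*u).
Step 3. Substitute back u = x**2 + 5: now -sin(4*x**2 + 20).
Answer: -sin(4*x**2 + 20).


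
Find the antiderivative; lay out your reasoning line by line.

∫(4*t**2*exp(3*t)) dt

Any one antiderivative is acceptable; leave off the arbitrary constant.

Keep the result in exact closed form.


Step 1. Integrate ∫(4*t**2*exp(3*t)) dt by parts with u = t**2, dv = (4*exp(3*t)) dt, so v = 4*exp(3*t)/3: now 4*t**2*exp(3*t)/3 + ∫(-8*t*exp(3*t)/3) dt.
Step 2. Integrate ∫(-8*t*exp(3*t)/3) dt by parts with u = t, dv = (-8*exp(3*t)/3) dt, so v = -8*exp(3*t)/9: now 4*t**2*exp(3*t)/3 - 8*t*exp(3*t)/9 + ∫(8*exp(3*t)/9) dt.
Step 3. Evaluate the standard form: now 4*t**2*exp(3*t)/3 - 8*t*exp(3*t)/9 + 8*exp(3*t)/27.
Answer: 4*t**2*exp(3*t)/3 - 8*t*exp(3*t)/9 + 8*exp(3*t)/27.


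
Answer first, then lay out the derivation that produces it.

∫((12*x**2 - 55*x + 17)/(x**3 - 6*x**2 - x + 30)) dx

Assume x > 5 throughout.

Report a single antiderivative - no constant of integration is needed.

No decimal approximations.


The answer is 3*log(x - 5) + 4*log(x - 3) + 5*log(x + 2).
Step 1. Decompose ∫((12*x**2 - 55*x + 17)/(x**3 - 6*x**2 - x + 30)) dx by partial fractions, (12*x**2 - 55*x + 17)/(x**3 - 6*x**2 - x + 30) = 5/(x + 2) + 4/(x - 3) + 3/(x - 5): now ∫(3/(x - 5)) dx + ∫(4/(x - 3)) dx + ∫(5/(x + 2)) dx.
Step 2. Evaluate the standard form [assuming x > -2]: now 5*log(x + 2) + ∫(3/(x - 5)) dx + ∫(4/(x - 3)) dx.
Step 3. Evaluate the standard form [assuming x > 3]: now 4*log(x - 3) + 5*log(x + 2) + ∫(3/(x - 5)) dx.
Step 4. Evaluate the standard form [assuming x > 5]: now 3*log(x - 5) + 4*log(x - 3) + 5*log(x + 2).
Answer: 3*log(x - 5) + 4*log(x - 3) + 5*log(x + 2).


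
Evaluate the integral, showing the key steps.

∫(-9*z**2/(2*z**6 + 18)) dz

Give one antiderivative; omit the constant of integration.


Step 1. Substitute u = z**3, turning ∫(-9*z**2/(2*z**6 + 18)) dz into ∫(-3/(2*(u**2 + 9))) du: now ∫(-3/(2*(u**2 + 9))) du.
Step 2. Evaluate the standard form: now -atan(u/3)/2.
Step 3. Substitute back u = z**3: now -atan(z**3/3)/2.
Answer: -atan(z**3/3)/2.


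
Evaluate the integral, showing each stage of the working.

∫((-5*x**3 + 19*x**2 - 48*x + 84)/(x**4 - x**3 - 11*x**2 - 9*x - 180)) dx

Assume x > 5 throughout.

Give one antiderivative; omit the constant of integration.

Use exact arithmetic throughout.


Step 1. Decompose ∫((-5*x**3 + 19*x**2 - 48*x + 84)/(x**4 - x**3 - 11*x**2 - 9*x - 180)) dx by partial fractions, (-5*x**3 + 19*x**2 - 48*x + 84)/(x**4 - x**3 - 11*x**2 - 9*x - 180) = 3/(x**2 + 9) - 4/(x + 4) - 1/(x - 5): now ∫(-1/(x - 5)) dx + ∫(-4/(x + 4)) dx + ∫(3/(x**2 + 9)) dx.
Step 2. Evaluate the standard form [assuming x > -4]: now -4*log(x + 4) + ∫(-1/(x - 5)) dx + ∫(3/(x**2 + 9)) dx.
Step 3. Evaluate the standard form [assuming x > 5]: now -log(x - 5) - 4*log(x + 4) + ∫(3/(x**2 + 9)) dx.
Step 4. Evaluate the standard form: now -log(x - 5) - 4*log(x + 4) + atan(x/3).
Answer: -log(x - 5) - 4*log(x + 4) + atan(x/3).


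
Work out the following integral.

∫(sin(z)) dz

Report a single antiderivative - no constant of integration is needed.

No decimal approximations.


Answer: -cos(z).


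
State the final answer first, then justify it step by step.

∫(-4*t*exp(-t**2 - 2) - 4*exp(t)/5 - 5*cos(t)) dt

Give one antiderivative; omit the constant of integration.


The answer is -4*exp(t)/5 + 2*exp(-t**2 - 2) - 5*sin(t).
Step 1. Rewrite: now ∫(-4*t*exp(-t**2 - 2)) dt + ∫(-4*exp(t)/5) dt + ∫(-5*cos(t)) dt.
Step 2. Substitute u = t**2 + 2, turning ∫(-4*t*exp(-t**2 - 2)) dt into ∫(-2*exp(-u)) du: now ∫(-4*exp(t)/5) dt + ∫(-2*exp(-u)) du + ∫(-5*cos(t)) dt.
Step 3. Evaluate the standard form: now ∫(-4*exp(t)/5) dt + ∫(-5*cos(t)) dt + 2*exp(-u).
Step 4. Substitute back u = t**2 + 2: now 2*exp(-t**2 - 2) + ∫(-4*exp(t)/5) dt + ∫(-5*cos(t)) dt.
Step 5. Evaluate the standard form: now -4*exp(t)/5 + 2*exp(-t**2 - 2) + ∫(-5*cos(t)) dt.
Step 6. Evaluate the standard form: now -4*exp(t)/5 + 2*exp(-t**2 - 2) - 5*sin(t).
Answer: -4*exp(t)/5 + 2*exp(-t**2 - 2) - 5*sin(t).


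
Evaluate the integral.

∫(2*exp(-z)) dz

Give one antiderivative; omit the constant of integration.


Answer: -2*exp(-z).


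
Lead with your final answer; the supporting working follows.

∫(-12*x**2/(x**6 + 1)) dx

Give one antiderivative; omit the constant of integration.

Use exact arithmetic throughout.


The answer is -4*atan(x**3).
Step 1. Substitute u = x**3, turning ∫(-12*x**2/(x**6 + 1)) dx into ∫(-4/(u**2 + 1)) du: now ∫(-4/(u**2 + 1)) du.
Step 2. Evaluate the standard form: now -4*atan(u).
Step 3. Substitute back u = x**3: now -4*atan(x**3).
Answer: -4*atan(x**3).


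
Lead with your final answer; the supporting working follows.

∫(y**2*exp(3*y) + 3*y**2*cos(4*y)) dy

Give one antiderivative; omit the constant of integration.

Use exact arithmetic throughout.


The answer is y**2*exp(3*y)/3 + 3*y**2*sin(4*y)/4 - 2*y*exp(3*y)/9 + 3*y*cos(4*y)/8 + 2*exp(3*y)/27 - 3*sin(4*y)/32.
Step 1. Rewrite: now ∫(y**2*exp(3*y)) dy + ∫(3*y**2*cos(4*y)) dy.
Step 2. Integrate ∫(y**2*exp(3*y)) dy by parts with u = y**2, dv = (exp(3*y)) dy, so v = exp(3*y)/3: now y**2*exp(3*y)/3 + ∫(-2*y*exp(3*y)/3) dy + ∫(3*y**2*cos(4*y)) dy.
Step 3. Integrate ∫(-2*y*exp(3*y)/3) dy by parts with u = y, dv = (-2*exp(3*y)/3) dy, so v = -2*exp(3*y)/9: now y**2*exp(3*y)/3 - 2*y*exp(3*y)/9 + ∫(3*y**2*cos(4*y)) dy + ∫(2*exp(3*y)/9) dy.
Step 4. Evaluate the standard form: now y**2*exp(3*y)/3 - 2*y*exp(3*y)/9 + 2*exp(3*y)/27 + ∫(3*y**2*cos(4*y)) dy.
Step 5. Integrate ∫(3*y**2*cos(4*y)) dy by parts with u = y**2, dv = (3*cos(4*y)) dy, so v = 3*sin(4*y)/4: now y**2*exp(3*y)/3 + 3*y**2*sin(4*y)/4 - 2*y*exp(3*y)/9 + 2*exp(3*y)/27 + ∫(-3*y*sin(4*y)/2) dy.
Step 6. Integrate ∫(-3*y*sin(4*y)/2) dy by parts with u = y, dv = (-3*sin(4*y)/2) dy, so v = 3*cos(4*y)/8: now y**2*exp(3*y)/3 + 3*y**2*sin(4*y)/4 - 2*y*exp(3*y)/9 + 3*y*cos(4*y)/8 + 2*exp(3*y)/27 + ∫(-3*cos(4*y)/8) dy.
Step 7. Evaluate the standard form: now y**2*exp(3*y)/3 + 3*y**2*sin(4*y)/4 - 2*y*exp(3*y)/9 + 3*y*cos(4*y)/8 + 2*exp(3*y)/27 - 3*sin(4*y)/32.
Answer: y**2*exp(3*y)/3 + 3*y**2*sin(4*y)/4 - 2*y*exp(3*y)/9 + 3*y*cos(4*y)/8 + 2*exp(3*y)/27 - 3*sin(4*y)/32.


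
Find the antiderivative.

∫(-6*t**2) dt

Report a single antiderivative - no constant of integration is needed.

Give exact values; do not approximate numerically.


Answer: -2*t**3.


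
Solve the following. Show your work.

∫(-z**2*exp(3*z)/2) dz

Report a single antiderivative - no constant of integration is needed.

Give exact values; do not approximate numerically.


Step 1. Integrate ∫(-z**2*exp(3*z)/2) dz by parts with u = z**2, dv = (-exp(3*z)/2) dz, so v = -exp(3*z)/6: now -z**2*exp(3*z)/6 + ∫(z*exp(3*z)/3) dz.
Step 2. Integrate ∫(z*exp(3*z)/3) dz by parts with u = z, dv = (exp(3*z)/3) dz, so v = exp(3*z)/9: now -z**2*exp(3*z)/6 + z*exp(3*z)/9 + ∫(-exp(3*z)/9) dz.
Step 3. Evaluate the standard form: now -z**2*exp(3*z)/6 + z*exp(3*z)/9 - exp(3*z)/27.
Answer: -z**2*exp(3*z)/6 + z*exp(3*z)/9 - exp(3*z)/27.


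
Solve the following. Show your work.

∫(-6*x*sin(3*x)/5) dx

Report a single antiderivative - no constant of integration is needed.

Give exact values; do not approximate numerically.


Step 1. Integrate ∫(-6*x*sin(3*x)/5) dx by parts with u = x, dv = (-6*sin(3*x)/5) dx, so v = 2*cos(3*x)/5: now 2*x*cos(3*x)/5 + ∫(-2*cos(3*x)/5) dx.
Step 2. Evaluate the standard form: now 2*x*cos(3*x)/5 - 2*sin(3*x)/15.
Answer: 2*x*cos(3*x)/5 - 2*sin(3*x)/15.


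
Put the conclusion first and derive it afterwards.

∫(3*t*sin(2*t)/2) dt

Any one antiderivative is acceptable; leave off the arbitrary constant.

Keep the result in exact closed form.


The answer is -3*t*cos(2*t)/4 + 3*sin(2*t)/8.
Step 1. Integrate ∫(3*t*sin(2*t)/2) dt by parts with u = t, dv = (3*sin(2*t)/2) dt, so v = -3*cos(2*t)/4: now -3*t*cos(2*t)/4 + ∫(3*cos(2*t)/4) dt.
Step 2. Evaluate the standard form: now -3*t*cos(2*t)/4 + 3*sin(2*t)/8.
Answer: -3*t*cos(2*t)/4 + 3*sin(2*t)/8.


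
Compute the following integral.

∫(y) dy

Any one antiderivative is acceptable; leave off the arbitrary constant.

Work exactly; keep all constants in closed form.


Answer: y**2/2.


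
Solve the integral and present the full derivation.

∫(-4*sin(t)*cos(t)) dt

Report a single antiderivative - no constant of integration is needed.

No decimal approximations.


Step 1. Substitute u = sin(t), turning ∫(-4*sin(t)*cos(t)) dt into ∫(-4*u) du: now ∫(-4*u) du.
Step 2. Evaluate the standard form: now -2*u**2.
Step 3. Substitute back u = sin(t): now -2*sin(t)**2.
Answer: -2*sin(t)**2.


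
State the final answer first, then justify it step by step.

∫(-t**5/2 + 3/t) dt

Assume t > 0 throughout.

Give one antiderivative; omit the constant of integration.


The answer is -t**6/12 + 3*log(t).
Step 1. Rewrite: now ∫(3/t) dt + ∫(-t**5/2) dt.
Step 2. Evaluate the standard form [assuming t > 0]: now 3*log(t) + ∫(-t**5/2) dt.
Step 3. Evaluate the standard form: now -t**6/12 + 3*log(t).
Answer: -t**6/12 + 3*log(t).


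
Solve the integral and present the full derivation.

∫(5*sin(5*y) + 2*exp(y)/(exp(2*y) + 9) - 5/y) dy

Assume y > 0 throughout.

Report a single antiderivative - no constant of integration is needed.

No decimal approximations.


Step 1. Rewrite: now ∫(-5/y) dy + ∫(2*exp(y)/(exp(2*y) + 9)) dy + ∫(5*sin(5*y)) dy.
Step 2. Evaluate the standard form [assuming y > 0]: now -5*log(y) + ∫(2*exp(y)/(exp(2*y) + 9)) dy + ∫(5*sin(5*y)) dy.
Step 3. Substitute u = exp(y), turning ∫(2*exp(y)/(exp(2*y) + 9)) dy into ∫(2/(u**2 + 9)) du: now -5*log(y) + ∫(2/(u**2 + 9)) du + ∫(5*sin(5*y)) dy.
Step 4. Evaluate the standard form: now -5*log(y) + 2*atan(u/3)/3 + ∫(5*sin(5*y)) dy.
Step 5. Substitute back u = exp(y): now -5*log(y) + 2*atan(exp(y)/3)/3 + ∫(5*sin(5*y)) dy.
Step 6. Evaluate the standard form: now -5*log(y) - cos(5*y) + 2*atan(exp(y)/3)/3.
Answer: -5*log(y) - cos(5*y) + 2*atan(exp(y)/3)/3.


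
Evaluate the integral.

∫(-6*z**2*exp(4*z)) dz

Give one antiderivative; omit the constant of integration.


Answer: -3*z**2*exp(4*z)/2 + 3*z*exp(4*z)/4 - 3*exp(4*z)/16.


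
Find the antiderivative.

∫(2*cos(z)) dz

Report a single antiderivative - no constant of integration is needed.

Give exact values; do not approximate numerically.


Answer: 2*sin(z).


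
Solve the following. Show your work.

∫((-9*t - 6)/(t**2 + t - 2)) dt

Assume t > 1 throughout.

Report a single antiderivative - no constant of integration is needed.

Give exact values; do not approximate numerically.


Step 1. Decompose ∫((-9*t - 6)/(t**2 + t - 2)) dt by partial fractions, (-9*t - 6)/(t**2 + t - 2) = -4/(t + 2) - 5/(t - 1): now ∫(-5/(t - 1)) dt + ∫(-4/(t + 2)) dt.
Step 2. Evaluate the standard form [assuming t > -2]: now -4*log(t + 2) + ∫(-5/(t - 1)) dt.
Step 3. Evaluate the standard form [assuming t > 1]: now -5*log(t - 1) - 4*log(t + 2).
Answer: -5*log(t - 1) - 4*log(t + 2).


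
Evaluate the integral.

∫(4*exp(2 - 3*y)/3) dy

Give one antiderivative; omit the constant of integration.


Answer: -4*exp(2 - 3*y)/9.


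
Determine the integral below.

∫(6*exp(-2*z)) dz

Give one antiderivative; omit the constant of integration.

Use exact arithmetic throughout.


Answer: -3*exp(-2*z).


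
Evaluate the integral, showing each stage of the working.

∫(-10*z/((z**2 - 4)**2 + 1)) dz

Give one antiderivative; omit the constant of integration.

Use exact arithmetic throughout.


Step 1. Substitute u = z**2 - 4, turning ∫(-10*z/((z**2 - 4)**2 + 1)) dz into ∫(-5/(u**2 + 1)) du: now ∫(-5/(u**2 + 1)) du.
Step 2. Evaluate the standard form: now -5*atan(u).
Step 3. Substitute back u = z**2 - 4: now -5*atan(z**2 - 4).
Answer: -5*atan(z**2 - 4).


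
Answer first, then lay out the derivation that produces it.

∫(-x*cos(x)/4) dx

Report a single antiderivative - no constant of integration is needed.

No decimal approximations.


The answer is -x*sin(x)/4 - cos(x)/4.
Step 1. Integrate ∫(-x*cos(x)/4) dx by parts with u = x, dv = (-cos(x)/4) dx, so v = -sin(x)/4: now -x*sin(x)/4 + ∫(sin(x)/4) dx.
Step 2. Evaluate the standard form: now -x*sin(x)/4 - cos(x)/4.
Answer: -x*sin(x)/4 - cos(x)/4.


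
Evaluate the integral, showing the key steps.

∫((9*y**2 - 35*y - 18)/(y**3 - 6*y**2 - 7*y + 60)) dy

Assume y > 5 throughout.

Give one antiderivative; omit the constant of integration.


Step 1. Decompose ∫((9*y**2 - 35*y - 18)/(y**3 - 6*y**2 - 7*y + 60)) dy by partial fractions, (9*y**2 - 35*y - 18)/(y**3 - 6*y**2 - 7*y + 60) = 3/(y + 3) + 2/(y - 4) + 4/(y - 5): now ∫(4/(y - 5)) dy + ∫(2/(y - 4)) dy + ∫(3/(y + 3)) dy.
Step 2. Evaluate the standard form [assuming y > -3]: now 3*log(y + 3) + ∫(4/(y - 5)) dy + ∫(2/(y - 4)) dy.
Step 3. Evaluate the standard form [assuming y > 4]: now 2*log(y - 4) + 3*log(y + 3) + ∫(4/(y - 5)) dy.
Step 4. Evaluate the standard form [assuming y > 5]: now 4*log(y - 5) + 2*log(y - 4) + 3*log(y + 3).
Answer: 4*log(y - 5) + 2*log(y - 4) + 3*log(y + 3).


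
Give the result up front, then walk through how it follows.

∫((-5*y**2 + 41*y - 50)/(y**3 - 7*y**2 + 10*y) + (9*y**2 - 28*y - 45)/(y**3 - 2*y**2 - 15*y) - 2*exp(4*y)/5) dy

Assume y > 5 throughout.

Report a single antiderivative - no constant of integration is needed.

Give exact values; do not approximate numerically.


The answer is -exp(4*y)/10 - 2*log(y) + 3*log(y - 5) - 2*log(y - 2) + 5*log(y + 3).
Step 1. Rewrite: now ∫((-5*y**2 + 41*y - 50)/(y**3 - 7*y**2 + 10*y)) dy + ∫((9*y**2 - 28*y - 45)/(y**3 - 2*y**2 - 15*y)) dy + ∫(-2*exp(4*y)/5) dy.
Step 2. Evaluate the standard form: now -exp(4*y)/10 + ∫((-5*y**2 + 41*y - 50)/(y**3 - 7*y**2 + 10*y)) dy + ∫((9*y**2 - 28*y - 45)/(y**3 - 2*y**2 - 15*y)) dy.
Step 3. Decompose ∫((9*y**2 - 28*y - 45)/(y**3 - 2*y**2 - 15*y)) dy by partial fractions, (9*y**2 - 28*y - 45)/(y**3 - 2*y**2 - 15*y) = 5/(y + 3) + 1/(y - 5) + 3/y: now -exp(4*y)/10 + ∫(3/y) dy + ∫((-5*y**2 + 41*y - 50)/(y**3 - 7*y**2 + 10*y)) dy + ∫(1/(y - 5)) dy + ∫(5/(y + 3)) dy.
Step 4. Evaluate the standard form [assuming y > 0]: now -exp(4*y)/10 + 3*log(y) + ∫((-5*y**2 + 41*y - 50)/(y**3 - 7*y**2 + 10*y)) dy + ∫(1/(y - 5)) dy + ∫(5/(y + 3)) dy.
Step 5. Evaluate the standard form [assuming y > -3]: now -exp(4*y)/10 + 3*log(y) + 5*log(y + 3) + ∫((-5*y**2 + 41*y - 50)/(y**3 - 7*y**2 + 10*y)) dy + ∫(1/(y - 5)) dy.
Step 6. Evaluate the standard form [assuming y > 5]: now -exp(4*y)/10 + 3*log(y) + log(y - 5) + 5*log(y + 3) + ∫((-5*y**2 + 41*y - 50)/(y**3 - 7*y**2 + 10*y)) dy.
Step 7. Decompose ∫((-5*y**2 + 41*y - 50)/(y**3 - 7*y**2 + 10*y)) dy by partial fractions, (-5*y**2 + 41*y - 50)/(y**3 - 7*y**2 + 10*y) = -2/(y - 2) + 2/(y - 5) - 5/y: now -exp(4*y)/10 + 3*log(y) + log(y - 5) + 5*log(y + 3) + ∫(-5/y) dy + ∫(2/(y - 5)) dy + ∫(-2/(y - 2)) dy.
Step 8. Evaluate the standard form [assuming y > 0]: now -exp(4*y)/10 - 2*log(y) + log(y - 5) + 5*log(y + 3) + ∫(2/(y - 5)) dy + ∫(-2/(y - 2)) dy.
Step 9. Evaluate the standard form [assuming y > 5]: now -exp(4*y)/10 - 2*log(y) + 3*log(y - 5) + 5*log(y + 3) + ∫(-2/(y - 2)) dy.
Step 10. Evaluate the standard form [assuming y > 2]: now -exp(4*y)/10 - 2*log(y) + 3*log(y - 5) - 2*log(y - 2) + 5*log(y + 3).
Answer: -exp(4*y)/10 - 2*log(y) + 3*log(y - 5) - 2*log(y - 2) + 5*log(y + 3).


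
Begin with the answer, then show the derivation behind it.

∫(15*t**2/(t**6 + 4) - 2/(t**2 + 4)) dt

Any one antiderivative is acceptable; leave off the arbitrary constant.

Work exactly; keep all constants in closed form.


The answer is -atan(t/2) + 5*atan(t**3/2)/2.
Step 1. Rewrite: now ∫(15*t**2/(t**6 + 4)) dt + ∫(-2/(t**2 + 4)) dt.
Step 2. Evaluate the standard form: now -atan(t/2) + ∫(15*t**2/(t**6 + 4)) dt.
Step 3. Substitute u = t**3, turning ∫(15*t**2/(t**6 + 4)) dt into ∫(5/(u**2 + 4)) du: now -atan(t/2) + ∫(5/(u**2 + 4)) du.
Step 4. Evaluate the standard form: now -atan(t/2) + 5*atan(u/2)/2.
Step 5. Substitute back u = t**3: now -atan(t/2) + 5*atan(t**3/2)/2.
Answer: -atan(t/2) + 5*atan(t**3/2)/2.


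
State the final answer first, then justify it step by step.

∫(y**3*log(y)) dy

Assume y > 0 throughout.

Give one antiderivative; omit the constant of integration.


The answer is y**4*log(y)/4 - y**4/16.
Step 1. Integrate ∫(y**3*log(y)) dy by parts with u = log(y), dv = (y**3) dy, so v = y**4/4 [assuming y > 0]: now y**4*log(y)/4 + ∫(-y**3/4) dy.
Step 2. Evaluate the standard form: now y**4*log(y)/4 - y**4/16.
Answer: y**4*log(y)/4 - y**4/16.


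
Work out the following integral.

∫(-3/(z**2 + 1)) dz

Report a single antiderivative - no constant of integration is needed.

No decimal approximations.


Answer: -3*atan(z).


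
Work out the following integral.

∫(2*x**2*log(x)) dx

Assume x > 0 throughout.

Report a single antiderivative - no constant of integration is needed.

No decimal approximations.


Answer: 2*x**3*log(x)/3 - 2*x**3/9.


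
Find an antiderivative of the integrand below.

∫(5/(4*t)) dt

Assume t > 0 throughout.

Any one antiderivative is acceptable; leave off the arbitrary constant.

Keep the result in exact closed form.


Answer: 5*log(t)/4.


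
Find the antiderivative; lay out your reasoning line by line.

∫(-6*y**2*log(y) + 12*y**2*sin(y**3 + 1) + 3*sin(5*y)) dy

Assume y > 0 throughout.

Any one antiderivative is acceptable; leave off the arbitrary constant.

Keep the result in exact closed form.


Step 1. Rewrite: now ∫(-6*y**2*log(y)) dy + ∫(12*y**2*sin(y**3 + 1)) dy + ∫(3*sin(5*y)) dy.
Step 2. Substitute u = y**3 + 1, turning ∫(12*y**2*sin(y**3 + 1)) dy into ∫(4*sin(u)) du: now ∫(-6*y**2*log(y)) dy + ∫(4*sin(u)) du + ∫(3*sin(5*y)) dy.
Step 3. Evaluate the standard form: now -4*cos(u) + ∫(-6*y**2*log(y)) dy + ∫(3*sin(5*y)) dy.
Step 4. Substitute back u = y**3 + 1: now -4*cos(y**3 + 1) + ∫(-6*y**2*log(y)) dy + ∫(3*sin(5*y)) dy.
Step 5. Evaluate the standard form: now -3*cos(5*y)/5 - 4*cos(y**3 + 1) + ∫(-6*y**2*log(y)) dy.
Step 6. Integrate ∫(-6*y**2*log(y)) dy by parts with u = log(y), dv = (-6*y**2) dy, so v = -2*y**3 [assuming y > 0]: now -2*y**3*log(y) - 3*cos(5*y)/5 - 4*cos(y**3 + 1) + ∫(2*y**2) dy.
Step 7. Evaluate the standard form: now -2*y**3*log(y) + 2*y**3/3 - 3*cos(5*y)/5 - 4*cos(y**3 + 1).
Answer: -2*y**3*log(y) + 2*y**3/3 - 3*cos(5*y)/5 - 4*cos(y**3 + 1).


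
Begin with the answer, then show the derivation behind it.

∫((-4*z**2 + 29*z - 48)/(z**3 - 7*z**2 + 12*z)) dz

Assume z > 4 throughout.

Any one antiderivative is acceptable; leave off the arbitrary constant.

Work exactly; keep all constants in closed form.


The answer is -4*log(z) + log(z - 4) - log(z - 3).
Step 1. Decompose ∫((-4*z**2 + 29*z - 48)/(z**3 - 7*z**2 + 12*z)) dz by partial fractions, (-4*z**2 + 29*z - 48)/(z**3 - 7*z**2 + 12*z) = -1/(z - 3) + 1/(z - 4) - 4/z: now ∫(-4/z) dz + ∫(1/(z - 4)) dz + ∫(-1/(z - 3)) dz.
Step 2. Evaluate the standard form [assuming z > 3]: now -log(z - 3) + ∫(-4/z) dz + ∫(1/(z - 4)) dz.
Step 3. Evaluate the standard form [assuming z > 4]: now log(z - 4) - log(z - 3) + ∫(-4/z) dz.
Step 4. Evaluate the standard form [assuming z > 0]: now -4*log(z) + log(z - 4) - log(z - 3).
Answer: -4*log(z) + log(z - 4) - log(z - 3).


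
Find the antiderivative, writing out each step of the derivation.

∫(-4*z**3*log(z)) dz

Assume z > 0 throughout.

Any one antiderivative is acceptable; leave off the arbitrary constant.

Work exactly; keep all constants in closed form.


Step 1. Integrate ∫(-4*z**3*log(z)) dz by parts with u = log(z), dv = (-4*z**3) dz, so v = -z**4 [assuming z > 0]: now -z**4*log(z) + ∫(z**3) dz.
Step 2. Evaluate the standard form: now -z**4*log(z) + z**4/4.
Answer: -z**4*log(z) + z**4/4.


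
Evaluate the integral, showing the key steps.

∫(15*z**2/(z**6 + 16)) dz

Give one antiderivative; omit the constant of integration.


Step 1. Substitute u = z**3, turning ∫(15*z**2/(z**6 + 16)) dz into ∫(5/(u**2 + 16)) du: now ∫(5/(u**2 + 16)) du.
Step 2. Evaluate the standard form: now 5*atan(u/4)/4.
Step 3. Substitute back u = z**3: now 5*atan(z**3/4)/4.
Answer: 5*atan(z**3/4)/4.


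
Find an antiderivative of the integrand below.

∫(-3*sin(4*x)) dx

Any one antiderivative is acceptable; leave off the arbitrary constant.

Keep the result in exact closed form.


Answer: 3*cos(4*x)/4.


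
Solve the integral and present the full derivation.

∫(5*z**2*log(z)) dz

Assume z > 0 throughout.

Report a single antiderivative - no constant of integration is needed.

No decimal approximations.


Step 1. Integrate ∫(5*z**2*log(z)) dz by parts with u = log(z), dv = (5*z**2) dz, so v = 5*z**3/3 [assuming z > 0]: now 5*z**3*log(z)/3 + ∫(-5*z**2/3) dz.
Step 2. Evaluate the standard form: now 5*z**3*log(z)/3 - 5*z**3/9.
Answer: 5*z**3*log(z)/3 - 5*z**3/9.


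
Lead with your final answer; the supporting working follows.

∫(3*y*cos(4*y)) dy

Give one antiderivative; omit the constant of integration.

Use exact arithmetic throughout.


The answer is 3*y*sin(4*y)/4 + 3*cos(4*y)/16.
Step 1. Integrate ∫(3*y*cos(4*y)) dy by parts with u = y, dv = (3*cos(4*y)) dy, so v = 3*sin(4*y)/4: now 3*y*sin(4*y)/4 + ∫(-3*sin(4*y)/4) dy.
Step 2. Evaluate the standard form: now 3*y*sin(4*y)/4 + 3*cos(4*y)/16.
Answer: 3*y*sin(4*y)/4 + 3*cos(4*y)/16.


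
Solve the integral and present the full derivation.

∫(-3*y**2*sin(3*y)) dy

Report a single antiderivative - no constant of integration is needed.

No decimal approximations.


Step 1. Integrate ∫(-3*y**2*sin(3*y)) dy by parts with u = y**2, dv = (-3*sin(3*y)) dy, so v = cos(3*y): now y**2*cos(3*y) + ∫(-2*y*cos(3*y)) dy.
Step 2. Integrate ∫(-2*y*cos(3*y)) dy by parts with u = y, dv = (-2*cos(3*y)) dy, so v = -2*sin(3*y)/3: now y**2*cos(3*y) - 2*y*sin(3*y)/3 + ∫(2*sin(3*y)/3) dy.
Step 3. Evaluate the standard form: now y**2*cos(3*y) - 2*y*sin(3*y)/3 - 2*cos(3*y)/9.
Answer: y**2*cos(3*y) - 2*y*sin(3*y)/3 - 2*cos(3*y)/9.


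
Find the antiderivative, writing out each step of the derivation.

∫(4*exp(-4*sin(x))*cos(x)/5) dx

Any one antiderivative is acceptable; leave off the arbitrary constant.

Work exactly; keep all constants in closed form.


Step 1. Substitute u = sin(x), turning ∫(4*exp(-4*sin(x))*cos(x)/5) dx into ∫(4*exp(-4*u)/5) du: now ∫(4*exp(-4*u)/5) du.
Step 2. Evaluate the standard form: now -exp(-4*u)/5.
Step 3. Substitute back u = sin(x): now -exp(-4*sin(x))/5.
Answer: -exp(-4*sin(x))/5.


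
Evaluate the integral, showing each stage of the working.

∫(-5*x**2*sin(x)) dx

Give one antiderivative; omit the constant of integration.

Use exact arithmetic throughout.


Step 1. Integrate ∫(-5*x**2*sin(x)) dx by parts with u = x**2, dv = (-5*sin(x)) dx, so v = 5*cos(x): now 5*x**2*cos(x) + ∫(-10*x*cos(x)) dx.
Step 2. Integrate ∫(-10*x*cos(x)) dx by parts with u = x, dv = (-10*cos(x)) dx, so v = -10*sin(x): now 5*x**2*cos(x) - 10*x*sin(x) + ∫(10*sin(x)) dx.
Step 3. Evaluate the standard form: now 5*x**2*cos(x) - 10*x*sin(x) - 10*cos(x).
Answer: 5*x**2*cos(x) - 10*x*sin(x) - 10*cos(x).


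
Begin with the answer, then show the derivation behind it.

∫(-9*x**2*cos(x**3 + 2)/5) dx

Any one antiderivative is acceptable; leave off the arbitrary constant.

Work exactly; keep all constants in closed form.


The answer is -3*sin(x**3 + 2)/5.
Step 1. Substitute u = x**3 + 2, turning ∫(-9*x**2*cos(x**3 + 2)/5) dx into ∫(-3*cos(u)/5) du: now ∫(-3*cos(u)/5) du.
Step 2. Evaluate the standard form: now -3*sin(u)/5.
Step 3. Substitute back u = x**3 + 2: now -3*sin(x**3 + 2)/5.
Answer: -3*sin(x**3 + 2)/5.


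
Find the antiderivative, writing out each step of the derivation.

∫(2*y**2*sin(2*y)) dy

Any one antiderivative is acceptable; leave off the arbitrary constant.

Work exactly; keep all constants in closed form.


Step 1. Integrate ∫(2*y**2*sin(2*y)) dy by parts with u = y**2, dv = (2*sin(2*y)) dy, so v = -cos(2*y): now -y**2*cos(2*y) + ∫(2*y*cos(2*y)) dy.
Step 2. Integrate ∫(2*y*cos(2*y)) dy by parts with u = y, dv = (2*cos(2*y)) dy, so v = sin(2*y): now -y**2*cos(2*y) + y*sin(2*y) + ∫(-sin(2*y)) dy.
Step 3. Evaluate the standard form: now -y**2*cos(2*y) + y*sin(2*y) + cos(2*y)/2.
Answer: -y**2*cos(2*y) + y*sin(2*y) + cos(2*y)/2.


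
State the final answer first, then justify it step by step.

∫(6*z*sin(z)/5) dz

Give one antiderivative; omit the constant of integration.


The answer is -6*z*cos(z)/5 + 6*sin(z)/5.
Step 1. Integrate ∫(6*z*sin(z)/5) dz by parts with u = z, dv = (6*sin(z)/5) dz, so v = -6*cos(z)/5: now -6*z*cos(z)/5 + ∫(6*cos(z)/5) dz.
Step 2. Evaluate the standard form: now -6*z*cos(z)/5 + 6*sin(z)/5.
Answer: -6*z*cos(z)/5 + 6*sin(z)/5.
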